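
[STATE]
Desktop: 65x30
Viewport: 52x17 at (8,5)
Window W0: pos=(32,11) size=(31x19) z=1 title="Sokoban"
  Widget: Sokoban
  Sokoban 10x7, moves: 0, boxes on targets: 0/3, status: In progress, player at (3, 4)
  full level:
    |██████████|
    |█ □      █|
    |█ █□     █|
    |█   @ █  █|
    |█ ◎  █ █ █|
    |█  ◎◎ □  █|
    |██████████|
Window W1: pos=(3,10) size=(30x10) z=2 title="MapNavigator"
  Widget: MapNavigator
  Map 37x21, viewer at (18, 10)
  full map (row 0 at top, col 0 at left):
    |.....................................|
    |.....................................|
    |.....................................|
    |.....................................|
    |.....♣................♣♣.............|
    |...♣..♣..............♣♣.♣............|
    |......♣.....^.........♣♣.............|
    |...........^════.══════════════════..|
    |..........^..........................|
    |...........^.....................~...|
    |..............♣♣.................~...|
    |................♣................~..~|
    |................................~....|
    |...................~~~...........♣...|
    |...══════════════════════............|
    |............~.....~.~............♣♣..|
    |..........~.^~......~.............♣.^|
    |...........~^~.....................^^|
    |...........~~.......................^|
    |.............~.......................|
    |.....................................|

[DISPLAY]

                                                    
                                                    
                                                    
                                                    
                                                    
━━━━━━━━━━━━━━━━━━━━━━━━┓                           
Navigator               ┃━━━━━━━━━━━━━━━━━━━━━━━━━━━
────────────────────────┨ Sokoban                   
...^════.═══════════════┃───────────────────────────
..^.....................┃██████████                 
...^....................┃█ □      █                 
......♣♣..@.............┃█ █□     █                 
........♣...............┃█   @ █  █                 
........................┃█ ◎  █ █ █                 
━━━━━━━━━━━━━━━━━━━━━━━━┛█  ◎◎ □  █                 
                        ┃██████████                 
                        ┃Moves: 0  0/3              


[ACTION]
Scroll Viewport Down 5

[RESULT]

━━━━━━━━━━━━━━━━━━━━━━━━┓                           
Navigator               ┃━━━━━━━━━━━━━━━━━━━━━━━━━━━
────────────────────────┨ Sokoban                   
...^════.═══════════════┃───────────────────────────
..^.....................┃██████████                 
...^....................┃█ □      █                 
......♣♣..@.............┃█ █□     █                 
........♣...............┃█   @ █  █                 
........................┃█ ◎  █ █ █                 
━━━━━━━━━━━━━━━━━━━━━━━━┛█  ◎◎ □  █                 
                        ┃██████████                 
                        ┃Moves: 0  0/3              
                        ┃                           
                        ┃                           
                        ┃                           
                        ┃                           
                        ┃                           


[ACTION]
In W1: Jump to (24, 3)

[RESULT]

━━━━━━━━━━━━━━━━━━━━━━━━┓                           
Navigator               ┃━━━━━━━━━━━━━━━━━━━━━━━━━━━
────────────────────────┨ Sokoban                   
....................... ┃───────────────────────────
....................... ┃██████████                 
....................... ┃█ □      █                 
..........@............ ┃█ █□     █                 
........♣♣............. ┃█   @ █  █                 
.......♣♣.♣............ ┃█ ◎  █ █ █                 
━━━━━━━━━━━━━━━━━━━━━━━━┛█  ◎◎ □  █                 
                        ┃██████████                 
                        ┃Moves: 0  0/3              
                        ┃                           
                        ┃                           
                        ┃                           
                        ┃                           
                        ┃                           


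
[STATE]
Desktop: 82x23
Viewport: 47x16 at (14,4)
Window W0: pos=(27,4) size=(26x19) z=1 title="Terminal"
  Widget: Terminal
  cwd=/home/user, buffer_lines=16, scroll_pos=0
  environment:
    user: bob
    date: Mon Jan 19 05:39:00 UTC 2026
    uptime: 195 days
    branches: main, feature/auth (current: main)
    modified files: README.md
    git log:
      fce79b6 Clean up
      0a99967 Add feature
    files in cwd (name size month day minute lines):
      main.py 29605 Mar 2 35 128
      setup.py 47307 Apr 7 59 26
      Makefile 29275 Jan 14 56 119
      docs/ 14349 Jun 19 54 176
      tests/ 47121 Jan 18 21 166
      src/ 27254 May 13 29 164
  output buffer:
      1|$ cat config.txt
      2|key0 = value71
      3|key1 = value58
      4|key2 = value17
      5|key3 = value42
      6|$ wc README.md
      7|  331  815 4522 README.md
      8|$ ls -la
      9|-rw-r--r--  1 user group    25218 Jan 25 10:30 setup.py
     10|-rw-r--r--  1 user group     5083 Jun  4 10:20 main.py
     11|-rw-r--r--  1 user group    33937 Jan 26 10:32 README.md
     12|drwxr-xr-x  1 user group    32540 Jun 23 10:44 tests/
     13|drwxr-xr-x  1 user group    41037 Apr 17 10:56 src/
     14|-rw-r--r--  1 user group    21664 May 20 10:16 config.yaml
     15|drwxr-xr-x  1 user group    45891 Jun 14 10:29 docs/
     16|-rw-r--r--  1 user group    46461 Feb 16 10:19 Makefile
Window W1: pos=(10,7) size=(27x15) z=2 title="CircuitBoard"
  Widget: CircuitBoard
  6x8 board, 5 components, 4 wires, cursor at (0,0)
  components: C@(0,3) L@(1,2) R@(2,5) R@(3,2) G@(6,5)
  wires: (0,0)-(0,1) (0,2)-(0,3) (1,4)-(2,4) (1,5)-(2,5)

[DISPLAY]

             ┏━━━━━━━━━━━━━━━━━━━━━━━━┓        
             ┃ Terminal               ┃        
             ┠────────────────────────┨        
━━━━━━━━━━━━━━━━━━━━━━┓fig.txt        ┃        
rcuitBoard            ┃lue71          ┃        
──────────────────────┨lue58          ┃        
0 1 2 3 4 5           ┃lue17          ┃        
[.]─ ·   · ─ C        ┃lue42          ┃        
                      ┃ME.md          ┃        
         L       ·   ·┃5 4522 README.m┃        
                 │   │┃               ┃        
                 ·   R┃-  1 user group┃        
                      ┃-  1 user group┃        
         R            ┃-  1 user group┃        
                      ┃x  1 user group┃        
                      ┃x  1 user group┃        


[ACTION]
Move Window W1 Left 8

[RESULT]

             ┏━━━━━━━━━━━━━━━━━━━━━━━━┓        
             ┃ Terminal               ┃        
             ┠────────────────────────┨        
━━━━━━━━━━━━━━┓ cat config.txt        ┃        
rd            ┃ey0 = value71          ┃        
──────────────┨ey1 = value58          ┃        
4 5           ┃ey2 = value17          ┃        
 · ─ C        ┃ey3 = value42          ┃        
              ┃ wc README.md          ┃        
 L       ·   ·┃ 331  815 4522 README.m┃        
         │   │┃ ls -la                ┃        
         ·   R┃rw-r--r--  1 user group┃        
              ┃rw-r--r--  1 user group┃        
 R            ┃rw-r--r--  1 user group┃        
              ┃rwxr-xr-x  1 user group┃        
              ┃rwxr-xr-x  1 user group┃        


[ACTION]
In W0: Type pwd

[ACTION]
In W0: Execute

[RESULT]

             ┏━━━━━━━━━━━━━━━━━━━━━━━━┓        
             ┃ Terminal               ┃        
             ┠────────────────────────┨        
━━━━━━━━━━━━━━┓ey3 = value42          ┃        
rd            ┃ wc README.md          ┃        
──────────────┨ 331  815 4522 README.m┃        
4 5           ┃ ls -la                ┃        
 · ─ C        ┃rw-r--r--  1 user group┃        
              ┃rw-r--r--  1 user group┃        
 L       ·   ·┃rw-r--r--  1 user group┃        
         │   │┃rwxr-xr-x  1 user group┃        
         ·   R┃rwxr-xr-x  1 user group┃        
              ┃rw-r--r--  1 user group┃        
 R            ┃rwxr-xr-x  1 user group┃        
              ┃rw-r--r--  1 user group┃        
              ┃ pwd                   ┃        


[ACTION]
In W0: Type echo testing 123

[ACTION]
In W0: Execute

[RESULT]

             ┏━━━━━━━━━━━━━━━━━━━━━━━━┓        
             ┃ Terminal               ┃        
             ┠────────────────────────┨        
━━━━━━━━━━━━━━┓ 331  815 4522 README.m┃        
rd            ┃ ls -la                ┃        
──────────────┨rw-r--r--  1 user group┃        
4 5           ┃rw-r--r--  1 user group┃        
 · ─ C        ┃rw-r--r--  1 user group┃        
              ┃rwxr-xr-x  1 user group┃        
 L       ·   ·┃rwxr-xr-x  1 user group┃        
         │   │┃rw-r--r--  1 user group┃        
         ·   R┃rwxr-xr-x  1 user group┃        
              ┃rw-r--r--  1 user group┃        
 R            ┃ pwd                   ┃        
              ┃home/user              ┃        
              ┃ echo testing 123      ┃        


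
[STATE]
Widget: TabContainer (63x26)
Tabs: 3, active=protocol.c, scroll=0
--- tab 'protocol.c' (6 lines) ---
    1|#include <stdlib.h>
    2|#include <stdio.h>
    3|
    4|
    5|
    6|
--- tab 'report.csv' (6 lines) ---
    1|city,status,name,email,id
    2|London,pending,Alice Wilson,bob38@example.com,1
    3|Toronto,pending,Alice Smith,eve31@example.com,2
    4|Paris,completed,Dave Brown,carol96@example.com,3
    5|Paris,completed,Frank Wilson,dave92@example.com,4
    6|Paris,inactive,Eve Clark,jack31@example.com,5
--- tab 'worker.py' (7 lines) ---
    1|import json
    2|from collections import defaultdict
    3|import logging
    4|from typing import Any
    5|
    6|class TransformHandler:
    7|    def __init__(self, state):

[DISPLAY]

[protocol.c]│ report.csv │ worker.py                           
───────────────────────────────────────────────────────────────
#include <stdlib.h>                                            
#include <stdio.h>                                             
                                                               
                                                               
                                                               
                                                               
                                                               
                                                               
                                                               
                                                               
                                                               
                                                               
                                                               
                                                               
                                                               
                                                               
                                                               
                                                               
                                                               
                                                               
                                                               
                                                               
                                                               
                                                               


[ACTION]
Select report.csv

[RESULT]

 protocol.c │[report.csv]│ worker.py                           
───────────────────────────────────────────────────────────────
city,status,name,email,id                                      
London,pending,Alice Wilson,bob38@example.com,1                
Toronto,pending,Alice Smith,eve31@example.com,2                
Paris,completed,Dave Brown,carol96@example.com,3               
Paris,completed,Frank Wilson,dave92@example.com,4              
Paris,inactive,Eve Clark,jack31@example.com,5                  
                                                               
                                                               
                                                               
                                                               
                                                               
                                                               
                                                               
                                                               
                                                               
                                                               
                                                               
                                                               
                                                               
                                                               
                                                               
                                                               
                                                               
                                                               


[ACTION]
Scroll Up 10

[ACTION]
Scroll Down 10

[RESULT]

 protocol.c │[report.csv]│ worker.py                           
───────────────────────────────────────────────────────────────
Paris,inactive,Eve Clark,jack31@example.com,5                  
                                                               
                                                               
                                                               
                                                               
                                                               
                                                               
                                                               
                                                               
                                                               
                                                               
                                                               
                                                               
                                                               
                                                               
                                                               
                                                               
                                                               
                                                               
                                                               
                                                               
                                                               
                                                               
                                                               


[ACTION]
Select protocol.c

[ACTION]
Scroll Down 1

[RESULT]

[protocol.c]│ report.csv │ worker.py                           
───────────────────────────────────────────────────────────────
#include <stdio.h>                                             
                                                               
                                                               
                                                               
                                                               
                                                               
                                                               
                                                               
                                                               
                                                               
                                                               
                                                               
                                                               
                                                               
                                                               
                                                               
                                                               
                                                               
                                                               
                                                               
                                                               
                                                               
                                                               
                                                               


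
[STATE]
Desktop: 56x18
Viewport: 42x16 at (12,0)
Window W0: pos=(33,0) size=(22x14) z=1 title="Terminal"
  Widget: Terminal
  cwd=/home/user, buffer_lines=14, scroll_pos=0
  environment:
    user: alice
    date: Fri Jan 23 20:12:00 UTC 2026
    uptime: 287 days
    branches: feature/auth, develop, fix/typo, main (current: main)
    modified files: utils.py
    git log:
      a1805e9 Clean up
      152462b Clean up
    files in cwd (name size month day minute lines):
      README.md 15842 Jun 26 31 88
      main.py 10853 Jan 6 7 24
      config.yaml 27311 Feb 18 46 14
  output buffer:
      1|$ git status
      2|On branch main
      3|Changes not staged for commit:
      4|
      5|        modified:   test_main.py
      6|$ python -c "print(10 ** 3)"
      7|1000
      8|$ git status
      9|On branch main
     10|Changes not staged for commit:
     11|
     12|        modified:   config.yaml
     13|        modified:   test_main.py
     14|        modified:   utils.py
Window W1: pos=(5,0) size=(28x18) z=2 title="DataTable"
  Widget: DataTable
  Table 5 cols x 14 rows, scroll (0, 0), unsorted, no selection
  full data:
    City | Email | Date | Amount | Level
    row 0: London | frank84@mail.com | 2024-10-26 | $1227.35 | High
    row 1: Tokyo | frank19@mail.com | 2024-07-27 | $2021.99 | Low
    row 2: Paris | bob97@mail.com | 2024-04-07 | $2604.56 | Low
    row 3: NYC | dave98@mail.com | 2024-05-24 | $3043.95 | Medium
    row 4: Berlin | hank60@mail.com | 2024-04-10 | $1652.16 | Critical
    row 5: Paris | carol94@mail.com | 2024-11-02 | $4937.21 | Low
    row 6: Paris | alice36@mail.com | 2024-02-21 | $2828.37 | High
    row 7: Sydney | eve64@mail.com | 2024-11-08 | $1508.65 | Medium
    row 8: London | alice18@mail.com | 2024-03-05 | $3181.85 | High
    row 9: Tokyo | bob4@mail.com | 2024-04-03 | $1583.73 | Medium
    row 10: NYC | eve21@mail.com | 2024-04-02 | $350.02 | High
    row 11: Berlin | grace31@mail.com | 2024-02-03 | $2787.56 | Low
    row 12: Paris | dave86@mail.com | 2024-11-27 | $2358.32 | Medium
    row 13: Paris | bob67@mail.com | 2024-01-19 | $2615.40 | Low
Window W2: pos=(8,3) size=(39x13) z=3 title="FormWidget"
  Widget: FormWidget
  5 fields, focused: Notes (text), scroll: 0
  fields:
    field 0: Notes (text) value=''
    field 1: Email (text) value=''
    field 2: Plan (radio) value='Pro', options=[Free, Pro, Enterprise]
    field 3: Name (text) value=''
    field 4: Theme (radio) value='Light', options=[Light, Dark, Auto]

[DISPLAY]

━━━━━━━━━━━━━━━━━━━━┓┏━━━━━━━━━━━━━━━━━━━━
able                ┃┃ Terminal           
────────────────────┨┠────────────────────
━━━━━━━━━━━━━━━━━━━━━━━━━━━━━━━━━━┓       
rmWidget                          ┃n      
──────────────────────────────────┨taged f
otes:      [                     ]┃       
mail:      [                     ]┃ied:   
lan:       ( ) Free  (●) Pro  ( ) ┃print(1
ame:       [                     ]┃       
heme:      (●) Light  ( ) Dark  ( ┃       
                                  ┃n      
                                  ┃taged f
                                  ┃━━━━━━━
                                  ┃       
━━━━━━━━━━━━━━━━━━━━━━━━━━━━━━━━━━┛       


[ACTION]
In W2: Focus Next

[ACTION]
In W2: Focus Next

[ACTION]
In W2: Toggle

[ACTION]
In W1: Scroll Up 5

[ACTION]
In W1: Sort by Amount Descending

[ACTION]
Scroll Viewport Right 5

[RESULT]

━━━━━━━━━━━━━━━━━━┓┏━━━━━━━━━━━━━━━━━━━━┓ 
le                ┃┃ Terminal           ┃ 
──────────────────┨┠────────────────────┨ 
━━━━━━━━━━━━━━━━━━━━━━━━━━━━━━━━┓       ┃ 
Widget                          ┃n      ┃ 
────────────────────────────────┨taged f┃ 
es:      [                     ]┃       ┃ 
il:      [                     ]┃ied:   ┃ 
n:       ( ) Free  (●) Pro  ( ) ┃print(1┃ 
e:       [                     ]┃       ┃ 
me:      (●) Light  ( ) Dark  ( ┃       ┃ 
                                ┃n      ┃ 
                                ┃taged f┃ 
                                ┃━━━━━━━┛ 
                                ┃         
━━━━━━━━━━━━━━━━━━━━━━━━━━━━━━━━┛         


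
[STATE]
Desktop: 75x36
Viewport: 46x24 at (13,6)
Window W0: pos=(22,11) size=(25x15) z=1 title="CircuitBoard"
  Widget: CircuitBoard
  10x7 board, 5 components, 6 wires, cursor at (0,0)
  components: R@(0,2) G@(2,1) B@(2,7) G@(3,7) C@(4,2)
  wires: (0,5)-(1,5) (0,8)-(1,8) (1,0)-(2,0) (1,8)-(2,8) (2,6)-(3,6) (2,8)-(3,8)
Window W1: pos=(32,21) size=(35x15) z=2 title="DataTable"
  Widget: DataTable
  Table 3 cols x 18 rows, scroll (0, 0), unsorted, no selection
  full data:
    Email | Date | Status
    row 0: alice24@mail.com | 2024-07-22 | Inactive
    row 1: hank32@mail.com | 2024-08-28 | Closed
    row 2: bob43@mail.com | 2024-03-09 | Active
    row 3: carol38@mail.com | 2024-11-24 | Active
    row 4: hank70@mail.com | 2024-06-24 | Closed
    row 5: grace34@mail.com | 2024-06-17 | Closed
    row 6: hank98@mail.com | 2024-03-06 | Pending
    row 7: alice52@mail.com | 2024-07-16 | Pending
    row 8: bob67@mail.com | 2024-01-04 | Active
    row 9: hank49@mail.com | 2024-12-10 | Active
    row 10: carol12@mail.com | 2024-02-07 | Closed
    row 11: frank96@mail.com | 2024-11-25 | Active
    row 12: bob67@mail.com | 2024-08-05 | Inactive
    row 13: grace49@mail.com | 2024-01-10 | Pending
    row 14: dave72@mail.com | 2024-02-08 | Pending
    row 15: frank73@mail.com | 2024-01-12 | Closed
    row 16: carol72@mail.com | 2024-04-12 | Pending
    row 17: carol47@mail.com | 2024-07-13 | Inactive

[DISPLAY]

                                              
                                              
                                              
                                              
                                              
         ┏━━━━━━━━━━━━━━━━━━━━━━━┓            
         ┃ CircuitBoard          ┃            
         ┠───────────────────────┨            
         ┃   0 1 2 3 4 5 6 7 8 9 ┃            
         ┃0  [.]      R          ┃            
         ┃                       ┃            
         ┃1   ·                  ┃            
         ┃    │                  ┃            
         ┃2   ·   G              ┃            
         ┃                       ┃            
         ┃3        ┏━━━━━━━━━━━━━━━━━━━━━━━━━━
         ┃         ┃ DataTable                
         ┃4        ┠──────────────────────────
         ┃         ┃Email           │Date     
         ┗━━━━━━━━━┃────────────────┼─────────
                   ┃alice24@mail.com│2024-07-2
                   ┃hank32@mail.com │2024-08-2
                   ┃bob43@mail.com  │2024-03-0
                   ┃carol38@mail.com│2024-11-2


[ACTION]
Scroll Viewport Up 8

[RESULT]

                                              
                                              
                                              
                                              
                                              
                                              
                                              
                                              
                                              
                                              
                                              
         ┏━━━━━━━━━━━━━━━━━━━━━━━┓            
         ┃ CircuitBoard          ┃            
         ┠───────────────────────┨            
         ┃   0 1 2 3 4 5 6 7 8 9 ┃            
         ┃0  [.]      R          ┃            
         ┃                       ┃            
         ┃1   ·                  ┃            
         ┃    │                  ┃            
         ┃2   ·   G              ┃            
         ┃                       ┃            
         ┃3        ┏━━━━━━━━━━━━━━━━━━━━━━━━━━
         ┃         ┃ DataTable                
         ┃4        ┠──────────────────────────


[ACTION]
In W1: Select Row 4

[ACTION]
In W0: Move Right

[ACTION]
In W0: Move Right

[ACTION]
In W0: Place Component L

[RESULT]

                                              
                                              
                                              
                                              
                                              
                                              
                                              
                                              
                                              
                                              
                                              
         ┏━━━━━━━━━━━━━━━━━━━━━━━┓            
         ┃ CircuitBoard          ┃            
         ┠───────────────────────┨            
         ┃   0 1 2 3 4 5 6 7 8 9 ┃            
         ┃0          [L]         ┃            
         ┃                       ┃            
         ┃1   ·                  ┃            
         ┃    │                  ┃            
         ┃2   ·   G              ┃            
         ┃                       ┃            
         ┃3        ┏━━━━━━━━━━━━━━━━━━━━━━━━━━
         ┃         ┃ DataTable                
         ┃4        ┠──────────────────────────


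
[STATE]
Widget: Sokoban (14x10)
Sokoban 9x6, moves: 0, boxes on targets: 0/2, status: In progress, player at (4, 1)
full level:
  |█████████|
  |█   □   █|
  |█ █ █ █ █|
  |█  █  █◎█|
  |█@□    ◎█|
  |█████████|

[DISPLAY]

█████████     
█   □   █     
█ █ █ █ █     
█  █  █◎█     
█@□    ◎█     
█████████     
Moves: 0  0/2 
              
              
              


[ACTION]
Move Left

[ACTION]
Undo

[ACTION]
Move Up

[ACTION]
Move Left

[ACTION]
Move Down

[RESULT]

█████████     
█   □   █     
█ █ █ █ █     
█  █  █◎█     
█@□    ◎█     
█████████     
Moves: 2  0/2 
              
              
              


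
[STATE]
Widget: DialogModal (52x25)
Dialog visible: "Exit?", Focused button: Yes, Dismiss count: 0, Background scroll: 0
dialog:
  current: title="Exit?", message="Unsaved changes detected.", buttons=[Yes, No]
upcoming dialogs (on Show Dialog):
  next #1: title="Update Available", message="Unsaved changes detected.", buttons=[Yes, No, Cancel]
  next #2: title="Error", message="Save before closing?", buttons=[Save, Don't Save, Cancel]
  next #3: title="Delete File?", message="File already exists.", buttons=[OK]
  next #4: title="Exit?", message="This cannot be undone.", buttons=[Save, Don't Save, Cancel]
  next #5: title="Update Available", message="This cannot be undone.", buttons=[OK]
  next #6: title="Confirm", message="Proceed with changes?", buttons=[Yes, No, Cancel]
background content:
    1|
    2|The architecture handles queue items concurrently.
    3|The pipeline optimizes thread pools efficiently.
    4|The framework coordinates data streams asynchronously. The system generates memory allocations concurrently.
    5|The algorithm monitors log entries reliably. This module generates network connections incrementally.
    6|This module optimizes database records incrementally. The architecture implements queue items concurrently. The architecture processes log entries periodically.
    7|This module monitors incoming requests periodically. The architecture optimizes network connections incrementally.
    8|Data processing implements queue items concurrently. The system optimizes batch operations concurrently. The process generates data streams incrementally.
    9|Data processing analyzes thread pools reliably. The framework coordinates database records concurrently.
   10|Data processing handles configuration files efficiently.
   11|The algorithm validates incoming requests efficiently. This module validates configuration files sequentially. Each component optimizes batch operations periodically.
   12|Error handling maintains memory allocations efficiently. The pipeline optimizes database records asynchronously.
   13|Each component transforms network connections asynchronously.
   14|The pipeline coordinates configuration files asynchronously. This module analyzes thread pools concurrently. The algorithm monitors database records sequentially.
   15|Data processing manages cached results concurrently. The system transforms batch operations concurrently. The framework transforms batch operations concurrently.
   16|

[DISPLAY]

                                                    
The architecture handles queue items concurrently.  
The pipeline optimizes thread pools efficiently.    
The framework coordinates data streams asynchronousl
The algorithm monitors log entries reliably. This mo
This module optimizes database records incrementally
This module monitors incoming requests periodically.
Data processing implements queue items concurrently.
Data processing analyzes thread pools reliably. The 
Data processing handles configuration files efficien
The algorit┌───────────────────────────┐s efficientl
Error handl│           Exit?           │ons efficien
Each compon│ Unsaved changes detected. │tions asynch
The pipelin│         [Yes]  No         │iles asynchr
Data proces└───────────────────────────┘oncurrently.
                                                    
                                                    
                                                    
                                                    
                                                    
                                                    
                                                    
                                                    
                                                    
                                                    


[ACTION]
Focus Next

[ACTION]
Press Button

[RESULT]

                                                    
The architecture handles queue items concurrently.  
The pipeline optimizes thread pools efficiently.    
The framework coordinates data streams asynchronousl
The algorithm monitors log entries reliably. This mo
This module optimizes database records incrementally
This module monitors incoming requests periodically.
Data processing implements queue items concurrently.
Data processing analyzes thread pools reliably. The 
Data processing handles configuration files efficien
The algorithm validates incoming requests efficientl
Error handling maintains memory allocations efficien
Each component transforms network connections asynch
The pipeline coordinates configuration files asynchr
Data processing manages cached results concurrently.
                                                    
                                                    
                                                    
                                                    
                                                    
                                                    
                                                    
                                                    
                                                    
                                                    


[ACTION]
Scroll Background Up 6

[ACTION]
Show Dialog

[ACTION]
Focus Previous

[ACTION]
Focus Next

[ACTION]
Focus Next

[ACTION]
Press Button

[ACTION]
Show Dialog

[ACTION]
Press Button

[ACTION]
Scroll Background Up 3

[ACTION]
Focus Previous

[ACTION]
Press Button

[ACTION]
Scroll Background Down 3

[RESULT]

The framework coordinates data streams asynchronousl
The algorithm monitors log entries reliably. This mo
This module optimizes database records incrementally
This module monitors incoming requests periodically.
Data processing implements queue items concurrently.
Data processing analyzes thread pools reliably. The 
Data processing handles configuration files efficien
The algorithm validates incoming requests efficientl
Error handling maintains memory allocations efficien
Each component transforms network connections asynch
The pipeline coordinates configuration files asynchr
Data processing manages cached results concurrently.
                                                    
                                                    
                                                    
                                                    
                                                    
                                                    
                                                    
                                                    
                                                    
                                                    
                                                    
                                                    
                                                    


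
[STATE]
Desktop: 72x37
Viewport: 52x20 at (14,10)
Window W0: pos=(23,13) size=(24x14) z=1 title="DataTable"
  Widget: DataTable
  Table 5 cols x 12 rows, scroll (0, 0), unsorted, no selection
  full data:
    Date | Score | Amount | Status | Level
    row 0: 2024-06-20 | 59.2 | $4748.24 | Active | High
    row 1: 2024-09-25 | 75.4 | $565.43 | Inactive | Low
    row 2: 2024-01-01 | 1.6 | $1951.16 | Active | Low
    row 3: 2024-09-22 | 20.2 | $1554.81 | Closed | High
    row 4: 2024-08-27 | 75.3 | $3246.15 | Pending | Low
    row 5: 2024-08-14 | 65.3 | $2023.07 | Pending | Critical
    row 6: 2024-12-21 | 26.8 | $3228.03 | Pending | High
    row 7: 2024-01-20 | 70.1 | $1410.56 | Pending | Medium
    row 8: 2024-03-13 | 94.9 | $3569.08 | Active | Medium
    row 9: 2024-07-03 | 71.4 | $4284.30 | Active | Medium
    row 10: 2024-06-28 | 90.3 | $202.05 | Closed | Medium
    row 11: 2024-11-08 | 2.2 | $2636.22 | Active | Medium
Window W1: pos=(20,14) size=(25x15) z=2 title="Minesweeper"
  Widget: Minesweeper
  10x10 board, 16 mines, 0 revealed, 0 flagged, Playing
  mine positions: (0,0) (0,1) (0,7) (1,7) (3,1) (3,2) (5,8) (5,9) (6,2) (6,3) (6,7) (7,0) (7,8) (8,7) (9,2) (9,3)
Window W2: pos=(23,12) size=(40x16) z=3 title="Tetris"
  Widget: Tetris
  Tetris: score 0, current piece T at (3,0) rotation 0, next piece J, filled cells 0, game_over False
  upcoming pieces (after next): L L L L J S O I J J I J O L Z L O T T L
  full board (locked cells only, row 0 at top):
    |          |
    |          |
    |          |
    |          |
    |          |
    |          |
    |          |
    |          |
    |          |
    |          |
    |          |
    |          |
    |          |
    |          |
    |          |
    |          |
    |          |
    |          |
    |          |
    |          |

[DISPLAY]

                                                    
                                                    
         ┏━━━━━━━━━━━━━━━━━━━━━━━━━━━━━━━━━━━━━━┓   
         ┃ Tetris                               ┃   
      ┏━━┠──────────────────────────────────────┨   
      ┃ M┃          │Next:                      ┃   
      ┠──┃          │█                          ┃   
      ┃■■┃          │███                        ┃   
      ┃■■┃          │                           ┃   
      ┃■■┃          │                           ┃   
      ┃■■┃          │                           ┃   
      ┃■■┃          │Score:                     ┃   
      ┃■■┃          │0                          ┃   
      ┃■■┃          │                           ┃   
      ┃■■┃          │                           ┃   
      ┃■■┃          │                           ┃   
      ┃■■┃          │                           ┃   
      ┃  ┗━━━━━━━━━━━━━━━━━━━━━━━━━━━━━━━━━━━━━━┛   
      ┗━━━━━━━━━━━━━━━━━━━━━━━┛                     
                                                    


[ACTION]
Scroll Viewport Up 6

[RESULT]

                                                    
                                                    
                                                    
                                                    
                                                    
                                                    
                                                    
                                                    
         ┏━━━━━━━━━━━━━━━━━━━━━━━━━━━━━━━━━━━━━━┓   
         ┃ Tetris                               ┃   
      ┏━━┠──────────────────────────────────────┨   
      ┃ M┃          │Next:                      ┃   
      ┠──┃          │█                          ┃   
      ┃■■┃          │███                        ┃   
      ┃■■┃          │                           ┃   
      ┃■■┃          │                           ┃   
      ┃■■┃          │                           ┃   
      ┃■■┃          │Score:                     ┃   
      ┃■■┃          │0                          ┃   
      ┃■■┃          │                           ┃   


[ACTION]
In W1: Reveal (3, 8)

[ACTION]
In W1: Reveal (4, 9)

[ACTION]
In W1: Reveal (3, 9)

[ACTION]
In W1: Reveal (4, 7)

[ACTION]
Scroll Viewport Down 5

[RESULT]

                                                    
                                                    
                                                    
         ┏━━━━━━━━━━━━━━━━━━━━━━━━━━━━━━━━━━━━━━┓   
         ┃ Tetris                               ┃   
      ┏━━┠──────────────────────────────────────┨   
      ┃ M┃          │Next:                      ┃   
      ┠──┃          │█                          ┃   
      ┃■■┃          │███                        ┃   
      ┃■■┃          │                           ┃   
      ┃■■┃          │                           ┃   
      ┃■■┃          │                           ┃   
      ┃■■┃          │Score:                     ┃   
      ┃■■┃          │0                          ┃   
      ┃■■┃          │                           ┃   
      ┃■■┃          │                           ┃   
      ┃■■┃          │                           ┃   
      ┃■■┃          │                           ┃   
      ┃  ┗━━━━━━━━━━━━━━━━━━━━━━━━━━━━━━━━━━━━━━┛   
      ┗━━━━━━━━━━━━━━━━━━━━━━━┛                     
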